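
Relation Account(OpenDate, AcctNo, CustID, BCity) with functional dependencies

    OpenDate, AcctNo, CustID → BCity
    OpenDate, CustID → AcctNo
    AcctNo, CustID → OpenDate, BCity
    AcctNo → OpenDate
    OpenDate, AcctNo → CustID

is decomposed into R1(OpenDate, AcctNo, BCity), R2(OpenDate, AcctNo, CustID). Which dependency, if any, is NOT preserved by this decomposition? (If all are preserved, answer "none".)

OpenDate, AcctNo, CustID → BCity: restricted closure across fragments reaches BCity.
OpenDate, CustID → AcctNo lies within R2.
AcctNo, CustID → OpenDate, BCity: restricted closure across fragments reaches OpenDate, BCity.
AcctNo → OpenDate lies within R1.
OpenDate, AcctNo → CustID lies within R2.
Every dependency is enforceable on the fragments, so the decomposition is dependency-preserving.

none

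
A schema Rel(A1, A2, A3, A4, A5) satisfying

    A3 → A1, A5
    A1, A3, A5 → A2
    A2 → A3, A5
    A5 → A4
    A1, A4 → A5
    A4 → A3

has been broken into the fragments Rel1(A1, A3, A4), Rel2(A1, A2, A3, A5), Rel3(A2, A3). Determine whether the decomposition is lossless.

Chase test. Columns are A1, A2, A3, A4, A5; row i has aⱼ where attribute j ∈ Reli, else bᵢⱼ.
Initial tableau (one row per fragment):
  row 1: a1 b12 a3 a4 b15
  row 2: a1 a2 a3 b24 a5
  row 3: b31 a2 a3 b34 b35
Rows 1 and 2 agree on A3; apply A3→A1, A5 and equate their A1, A5 entries.
Rows 1 and 3 agree on A3; apply A3→A1, A5 and equate their A1, A5 entries.
Rows 1 and 2 agree on A1, A3, A5; apply A1, A3, A5→A2 and equate their A2 entries.
Rows 1 and 2 agree on A5; apply A5→A4 and equate their A4 entries.
Rows 1 and 3 agree on A5; apply A5→A4 and equate their A4 entries.
Row 1 is now all distinguished symbols — the join is lossless.

Yes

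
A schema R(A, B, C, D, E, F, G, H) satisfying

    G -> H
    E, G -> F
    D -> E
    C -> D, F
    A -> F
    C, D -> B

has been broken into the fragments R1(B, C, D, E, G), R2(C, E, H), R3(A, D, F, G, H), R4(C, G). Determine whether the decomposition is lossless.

No

Chase test. Columns are A, B, C, D, E, F, G, H; row i has aⱼ where attribute j ∈ Ri, else bᵢⱼ.
Initial tableau (one row per fragment):
  row 1: b11 a2 a3 a4 a5 b16 a7 b18
  row 2: b21 b22 a3 b24 a5 b26 b27 a8
  row 3: a1 b32 b33 a4 b35 a6 a7 a8
  row 4: b41 b42 a3 b44 b45 b46 a7 b48
Rows 1 and 3 agree on G; apply G→H and equate their H entries.
Rows 1 and 4 agree on G; apply G→H and equate their H entries.
Rows 1 and 3 agree on D; apply D→E and equate their E entries.
Rows 1 and 2 agree on C; apply C→D, F and equate their D, F entries.
Rows 1 and 4 agree on C; apply C→D, F and equate their D, F entries.
Rows 1 and 2 agree on C, D; apply C, D→B and equate their B entries.
Rows 1 and 4 agree on C, D; apply C, D→B and equate their B entries.
Rows 1 and 3 agree on E, G; apply E, G→F and equate their F entries.
Rows 1 and 4 agree on D; apply D→E and equate their E entries.
No row becomes fully distinguished — the join is lossy.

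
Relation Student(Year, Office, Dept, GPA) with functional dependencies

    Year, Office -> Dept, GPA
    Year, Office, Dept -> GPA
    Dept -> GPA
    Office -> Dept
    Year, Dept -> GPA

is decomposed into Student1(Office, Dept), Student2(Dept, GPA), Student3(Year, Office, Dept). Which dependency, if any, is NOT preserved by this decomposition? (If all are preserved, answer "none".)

Year, Office → Dept, GPA: restricted closure across fragments reaches Dept, GPA.
Year, Office, Dept → GPA: restricted closure across fragments reaches GPA.
Dept → GPA lies within Student2.
Office → Dept lies within Student1.
Year, Dept → GPA: restricted closure across fragments reaches GPA.
Every dependency is enforceable on the fragments, so the decomposition is dependency-preserving.

none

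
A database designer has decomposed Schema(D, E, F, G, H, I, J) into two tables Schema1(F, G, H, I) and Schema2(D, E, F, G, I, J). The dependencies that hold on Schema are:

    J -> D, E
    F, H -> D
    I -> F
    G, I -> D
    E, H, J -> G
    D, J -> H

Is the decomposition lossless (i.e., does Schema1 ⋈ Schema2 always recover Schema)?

No

Common attributes: Schema1 ∩ Schema2 = {F, G, I}.
Closure of {F, G, I}: G, I → D applies, adding D. So (F, G, I)⁺ = {D, F, G, I}.
The closure contains neither all of Schema1 = {F, G, H, I} nor all of Schema2 = {D, E, F, G, I, J}, so the common attributes are not a superkey of either fragment. The join is lossy.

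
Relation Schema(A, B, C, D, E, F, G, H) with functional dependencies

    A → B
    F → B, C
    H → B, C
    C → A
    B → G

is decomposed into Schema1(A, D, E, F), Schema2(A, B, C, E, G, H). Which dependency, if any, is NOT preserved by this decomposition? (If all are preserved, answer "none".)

F → B, C

Check F → B, C: no single fragment contains all of {B, C, F}, and the restricted closure of {F} across the fragments never reaches {B, C}.
A → B is preserved.
H → B, C is preserved.
C → A is preserved.
B → G is preserved.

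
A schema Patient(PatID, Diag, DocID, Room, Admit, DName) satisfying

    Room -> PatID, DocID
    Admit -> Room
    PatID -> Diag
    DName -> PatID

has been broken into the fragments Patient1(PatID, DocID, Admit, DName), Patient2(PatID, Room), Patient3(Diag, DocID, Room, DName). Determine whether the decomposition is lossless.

No

Chase test. Columns are PatID, Diag, DocID, Room, Admit, DName; row i has aⱼ where attribute j ∈ Patienti, else bᵢⱼ.
Initial tableau (one row per fragment):
  row 1: a1 b12 a3 b14 a5 a6
  row 2: a1 b22 b23 a4 b25 b26
  row 3: b31 a2 a3 a4 b35 a6
Rows 2 and 3 agree on Room; apply Room→PatID, DocID and equate their PatID, DocID entries.
Rows 1 and 2 agree on PatID; apply PatID→Diag and equate their Diag entries.
Rows 1 and 3 agree on PatID; apply PatID→Diag and equate their Diag entries.
No row becomes fully distinguished — the join is lossy.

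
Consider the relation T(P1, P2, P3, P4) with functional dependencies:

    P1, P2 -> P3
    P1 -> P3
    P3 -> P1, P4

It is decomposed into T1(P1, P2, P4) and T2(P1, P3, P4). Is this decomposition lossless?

Common attributes: T1 ∩ T2 = {P1, P4}.
Closure of {P1, P4}: P1 → P3 applies, adding P3. So (P1, P4)⁺ = {P1, P3, P4}.
This closure contains every attribute of T2, so T1 ∩ T2 → T2. The join is lossless.

Yes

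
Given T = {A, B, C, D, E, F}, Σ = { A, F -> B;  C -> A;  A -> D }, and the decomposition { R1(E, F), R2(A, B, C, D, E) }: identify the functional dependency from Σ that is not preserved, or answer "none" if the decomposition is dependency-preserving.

A, F -> B

Check A, F → B: no single fragment contains all of {A, B, F}, and the restricted closure of {A, F} across the fragments never reaches {B}.
C → A is preserved.
A → D is preserved.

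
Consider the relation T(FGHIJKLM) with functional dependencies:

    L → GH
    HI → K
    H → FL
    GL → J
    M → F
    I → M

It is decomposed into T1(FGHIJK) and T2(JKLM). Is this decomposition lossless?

No

Common attributes: T1 ∩ T2 = {JK}.
No dependency enlarges {JK}, so (JK)⁺ = {JK}.
The closure contains neither all of T1 = {FGHIJK} nor all of T2 = {JKLM}, so the common attributes are not a superkey of either fragment. The join is lossy.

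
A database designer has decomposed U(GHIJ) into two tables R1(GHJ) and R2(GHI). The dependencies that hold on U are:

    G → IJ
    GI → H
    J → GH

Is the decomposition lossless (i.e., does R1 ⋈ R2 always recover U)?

Common attributes: R1 ∩ R2 = {GH}.
Closure of {GH}: G → IJ applies, adding IJ. So (GH)⁺ = {GHIJ}.
This closure contains every attribute of R1, so R1 ∩ R2 → R1. The join is lossless.

Yes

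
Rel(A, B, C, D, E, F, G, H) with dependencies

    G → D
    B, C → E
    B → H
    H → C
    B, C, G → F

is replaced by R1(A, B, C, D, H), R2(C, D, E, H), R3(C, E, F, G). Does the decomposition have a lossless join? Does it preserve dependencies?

lossy and not dependency-preserving

Lossless test (chase): applying each FD to every pair of rows produces no changes in the tableau, so no row becomes fully distinguished — the join is lossy.
Dependency preservation: the restricted closure of {G} across the fragments never reaches {D}, so G → D cannot be enforced without a join — not preserved.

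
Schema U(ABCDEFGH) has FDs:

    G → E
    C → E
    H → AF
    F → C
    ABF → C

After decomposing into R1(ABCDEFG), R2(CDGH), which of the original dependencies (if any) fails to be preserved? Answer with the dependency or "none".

H → AF

Check H → AF: no single fragment contains all of {AFH}, and the restricted closure of {H} across the fragments never reaches {AF}.
G → E is preserved.
C → E is preserved.
F → C is preserved.
ABF → C is preserved.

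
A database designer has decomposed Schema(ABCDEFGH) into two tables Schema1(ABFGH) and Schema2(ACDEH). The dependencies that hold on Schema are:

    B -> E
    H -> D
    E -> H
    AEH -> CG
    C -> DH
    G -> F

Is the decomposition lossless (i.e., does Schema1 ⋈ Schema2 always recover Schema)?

Common attributes: Schema1 ∩ Schema2 = {AH}.
Closure of {AH}: H → D applies, adding D. So (AH)⁺ = {ADH}.
The closure contains neither all of Schema1 = {ABFGH} nor all of Schema2 = {ACDEH}, so the common attributes are not a superkey of either fragment. The join is lossy.

No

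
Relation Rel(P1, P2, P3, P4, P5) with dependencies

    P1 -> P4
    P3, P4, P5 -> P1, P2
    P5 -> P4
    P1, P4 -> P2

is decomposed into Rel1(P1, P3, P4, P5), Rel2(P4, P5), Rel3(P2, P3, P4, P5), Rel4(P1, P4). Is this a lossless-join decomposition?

Yes

Chase test. Columns are P1, P2, P3, P4, P5; row i has aⱼ where attribute j ∈ Reli, else bᵢⱼ.
Initial tableau (one row per fragment):
  row 1: a1 b12 a3 a4 a5
  row 2: b21 b22 b23 a4 a5
  row 3: b31 a2 a3 a4 a5
  row 4: a1 b42 b43 a4 b45
Rows 1 and 3 agree on P3, P4, P5; apply P3, P4, P5→P1, P2 and equate their P1, P2 entries.
Rows 1 and 4 agree on P1, P4; apply P1, P4→P2 and equate their P2 entries.
Row 1 is now all distinguished symbols — the join is lossless.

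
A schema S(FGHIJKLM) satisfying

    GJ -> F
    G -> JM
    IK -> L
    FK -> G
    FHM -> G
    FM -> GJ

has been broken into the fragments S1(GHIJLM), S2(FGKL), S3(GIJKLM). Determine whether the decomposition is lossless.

No

Chase test. Columns are FGHIJKLM; row i has aⱼ where attribute j ∈ Si, else bᵢⱼ.
Initial tableau (one row per fragment):
  row 1: b11 a2 a3 a4 a5 b16 a7 a8
  row 2: a1 a2 b23 b24 b25 a6 a7 b28
  row 3: b31 a2 b33 a4 a5 a6 a7 a8
Rows 1 and 3 agree on GJ; apply GJ→F and equate their F entries.
Rows 1 and 2 agree on G; apply G→JM and equate their JM entries.
Rows 1 and 2 agree on GJ; apply GJ→F and equate their F entries.
No row becomes fully distinguished — the join is lossy.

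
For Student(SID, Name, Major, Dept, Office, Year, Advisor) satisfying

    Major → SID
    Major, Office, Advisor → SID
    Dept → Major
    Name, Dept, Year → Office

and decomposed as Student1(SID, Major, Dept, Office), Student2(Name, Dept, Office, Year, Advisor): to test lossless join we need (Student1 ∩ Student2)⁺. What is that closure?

SID, Major, Dept, Office

Student1 ∩ Student2 = {Dept, Office}.
Dept → Major applies, adding Major
Major → SID applies, adding SID
Closure: {SID, Major, Dept, Office}.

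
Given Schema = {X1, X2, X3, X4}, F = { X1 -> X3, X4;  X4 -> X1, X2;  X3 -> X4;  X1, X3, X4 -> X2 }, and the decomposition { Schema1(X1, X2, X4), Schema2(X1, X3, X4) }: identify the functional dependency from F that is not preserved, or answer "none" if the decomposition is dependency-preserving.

none

X1 → X3, X4 lies within Schema2.
X4 → X1, X2 lies within Schema1.
X3 → X4 lies within Schema2.
X1, X3, X4 → X2: restricted closure across fragments reaches X2.
Every dependency is enforceable on the fragments, so the decomposition is dependency-preserving.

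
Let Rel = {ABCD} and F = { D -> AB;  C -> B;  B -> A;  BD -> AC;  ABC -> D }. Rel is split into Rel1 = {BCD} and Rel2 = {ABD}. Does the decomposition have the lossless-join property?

Common attributes: Rel1 ∩ Rel2 = {BD}.
Closure of {BD}: D → AB applies, adding A; BD → AC applies, adding C. So (BD)⁺ = {ABCD}.
This closure contains every attribute of Rel1, so Rel1 ∩ Rel2 → Rel1. The join is lossless.

Yes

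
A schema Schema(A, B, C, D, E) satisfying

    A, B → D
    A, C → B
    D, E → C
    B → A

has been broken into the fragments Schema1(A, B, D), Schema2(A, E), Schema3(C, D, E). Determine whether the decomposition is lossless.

Chase test. Columns are A, B, C, D, E; row i has aⱼ where attribute j ∈ Schemai, else bᵢⱼ.
Initial tableau (one row per fragment):
  row 1: a1 a2 b13 a4 b15
  row 2: a1 b22 b23 b24 a5
  row 3: b31 b32 a3 a4 a5
No row becomes fully distinguished — the join is lossy.

No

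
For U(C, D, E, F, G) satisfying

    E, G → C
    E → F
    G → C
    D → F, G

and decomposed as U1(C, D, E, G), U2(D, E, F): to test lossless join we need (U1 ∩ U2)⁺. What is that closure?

C, D, E, F, G

U1 ∩ U2 = {D, E}.
E → F applies, adding F
D → F, G applies, adding G
E, G → C applies, adding C
Closure: {C, D, E, F, G}.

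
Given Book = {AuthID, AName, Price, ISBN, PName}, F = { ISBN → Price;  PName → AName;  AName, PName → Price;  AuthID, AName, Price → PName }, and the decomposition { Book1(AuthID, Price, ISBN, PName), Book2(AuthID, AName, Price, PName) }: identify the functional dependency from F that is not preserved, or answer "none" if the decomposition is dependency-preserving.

ISBN → Price lies within Book1.
PName → AName lies within Book2.
AName, PName → Price lies within Book2.
AuthID, AName, Price → PName lies within Book2.
Every dependency is enforceable on the fragments, so the decomposition is dependency-preserving.

none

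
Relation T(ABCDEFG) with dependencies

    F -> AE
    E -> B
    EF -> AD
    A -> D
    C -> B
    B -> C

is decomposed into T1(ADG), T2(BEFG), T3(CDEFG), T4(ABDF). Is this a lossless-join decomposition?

Yes

Chase test. Columns are ABCDEFG; row i has aⱼ where attribute j ∈ Ti, else bᵢⱼ.
Initial tableau (one row per fragment):
  row 1: a1 b12 b13 a4 b15 b16 a7
  row 2: b21 a2 b23 b24 a5 a6 a7
  row 3: b31 b32 a3 a4 a5 a6 a7
  row 4: a1 a2 b43 a4 b45 a6 b47
Rows 2 and 3 agree on F; apply F→AE and equate their AE entries.
Rows 2 and 4 agree on F; apply F→AE and equate their AE entries.
Rows 2 and 3 agree on E; apply E→B and equate their B entries.
Rows 2 and 3 agree on EF; apply EF→AD and equate their AD entries.
Rows 2 and 3 agree on B; apply B→C and equate their C entries.
Rows 2 and 4 agree on B; apply B→C and equate their C entries.
Row 2 is now all distinguished symbols — the join is lossless.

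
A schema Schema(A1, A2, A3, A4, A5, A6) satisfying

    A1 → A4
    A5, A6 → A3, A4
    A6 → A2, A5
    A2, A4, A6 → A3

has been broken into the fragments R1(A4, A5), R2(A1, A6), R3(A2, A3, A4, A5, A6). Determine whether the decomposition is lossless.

Yes

Chase test. Columns are A1, A2, A3, A4, A5, A6; row i has aⱼ where attribute j ∈ Ri, else bᵢⱼ.
Initial tableau (one row per fragment):
  row 1: b11 b12 b13 a4 a5 b16
  row 2: a1 b22 b23 b24 b25 a6
  row 3: b31 a2 a3 a4 a5 a6
Rows 2 and 3 agree on A6; apply A6→A2, A5 and equate their A2, A5 entries.
Rows 2 and 3 agree on A5, A6; apply A5, A6→A3, A4 and equate their A3, A4 entries.
Row 2 is now all distinguished symbols — the join is lossless.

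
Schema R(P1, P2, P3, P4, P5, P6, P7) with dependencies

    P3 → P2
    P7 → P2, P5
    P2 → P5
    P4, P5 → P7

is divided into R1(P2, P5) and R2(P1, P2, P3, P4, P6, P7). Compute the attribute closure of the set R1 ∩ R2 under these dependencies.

R1 ∩ R2 = {P2}.
P2 → P5 applies, adding P5
Closure: {P2, P5}.

P2, P5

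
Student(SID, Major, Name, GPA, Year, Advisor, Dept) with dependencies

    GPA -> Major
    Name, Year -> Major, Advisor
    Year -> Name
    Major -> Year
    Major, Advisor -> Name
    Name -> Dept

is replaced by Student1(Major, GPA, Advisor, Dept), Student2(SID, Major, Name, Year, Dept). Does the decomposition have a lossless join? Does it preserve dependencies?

Lossless test: (Major, Dept)⁺ = {Major, Name, Year, Advisor, Dept}, which is a superkey of neither fragment — lossy.
Dependency preservation: Name, Year → Major, Advisor; Major, Advisor → Name are not contained in any single fragment, but the restricted closure of each left-hand side across the fragments still reaches the right-hand side; the remaining FDs each lie inside some fragment. All dependencies are preserved.

lossy but dependency-preserving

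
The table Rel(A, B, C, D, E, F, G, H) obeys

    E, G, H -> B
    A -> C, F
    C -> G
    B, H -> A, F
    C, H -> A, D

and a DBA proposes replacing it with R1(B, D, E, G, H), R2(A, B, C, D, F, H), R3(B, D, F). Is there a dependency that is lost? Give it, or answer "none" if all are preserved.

Check C → G: no single fragment contains all of {C, G}, and the restricted closure of {C} across the fragments never reaches {G}.
E, G, H → B is preserved.
A → C, F is preserved.
B, H → A, F is preserved.
C, H → A, D is preserved.

C -> G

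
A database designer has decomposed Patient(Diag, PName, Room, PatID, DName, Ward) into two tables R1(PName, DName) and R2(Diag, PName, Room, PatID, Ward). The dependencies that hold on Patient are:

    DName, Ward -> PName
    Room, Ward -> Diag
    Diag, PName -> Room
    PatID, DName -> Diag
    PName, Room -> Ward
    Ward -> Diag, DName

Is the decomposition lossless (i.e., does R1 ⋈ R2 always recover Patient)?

No

Common attributes: R1 ∩ R2 = {PName}.
No dependency enlarges {PName}, so (PName)⁺ = {PName}.
The closure contains neither all of R1 = {PName, DName} nor all of R2 = {Diag, PName, Room, PatID, Ward}, so the common attributes are not a superkey of either fragment. The join is lossy.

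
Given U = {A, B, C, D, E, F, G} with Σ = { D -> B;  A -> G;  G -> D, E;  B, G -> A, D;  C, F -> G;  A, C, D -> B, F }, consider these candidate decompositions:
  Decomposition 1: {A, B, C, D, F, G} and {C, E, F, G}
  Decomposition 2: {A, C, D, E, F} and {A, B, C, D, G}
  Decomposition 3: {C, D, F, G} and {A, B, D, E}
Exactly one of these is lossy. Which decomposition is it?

Decomposition 3

Decomposition 1: common = {C, F, G}, closure = {A, B, C, D, E, F, G} → lossless.
Decomposition 2: common = {A, C, D}, closure = {A, B, C, D, E, F, G} → lossless.
Decomposition 3: common = {D}, closure = {B, D} → lossy.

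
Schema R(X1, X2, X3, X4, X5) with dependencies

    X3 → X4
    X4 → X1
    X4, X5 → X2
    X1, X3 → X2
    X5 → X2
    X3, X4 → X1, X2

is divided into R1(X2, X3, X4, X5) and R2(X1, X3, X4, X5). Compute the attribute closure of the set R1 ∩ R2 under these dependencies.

R1 ∩ R2 = {X3, X4, X5}.
X4 → X1 applies, adding X1
X4, X5 → X2 applies, adding X2
Closure: {X1, X2, X3, X4, X5}.

X1, X2, X3, X4, X5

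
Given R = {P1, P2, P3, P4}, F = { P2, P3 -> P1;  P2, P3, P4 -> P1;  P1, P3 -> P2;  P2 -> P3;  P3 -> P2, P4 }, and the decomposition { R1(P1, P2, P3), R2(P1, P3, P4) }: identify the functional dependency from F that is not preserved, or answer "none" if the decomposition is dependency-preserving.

none

P2, P3 → P1 lies within R1.
P2, P3, P4 → P1: restricted closure across fragments reaches P1.
P1, P3 → P2 lies within R1.
P2 → P3 lies within R1.
P3 → P2, P4: restricted closure across fragments reaches P2, P4.
Every dependency is enforceable on the fragments, so the decomposition is dependency-preserving.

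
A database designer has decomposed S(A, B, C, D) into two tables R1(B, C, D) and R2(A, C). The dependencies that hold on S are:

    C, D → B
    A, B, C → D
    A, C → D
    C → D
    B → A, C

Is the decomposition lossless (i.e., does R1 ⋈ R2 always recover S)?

Common attributes: R1 ∩ R2 = {C}.
Closure of {C}: C → D applies, adding D; C, D → B applies, adding B; B → A, C applies, adding A. So (C)⁺ = {A, B, C, D}.
This closure contains every attribute of R1, so R1 ∩ R2 → R1. The join is lossless.

Yes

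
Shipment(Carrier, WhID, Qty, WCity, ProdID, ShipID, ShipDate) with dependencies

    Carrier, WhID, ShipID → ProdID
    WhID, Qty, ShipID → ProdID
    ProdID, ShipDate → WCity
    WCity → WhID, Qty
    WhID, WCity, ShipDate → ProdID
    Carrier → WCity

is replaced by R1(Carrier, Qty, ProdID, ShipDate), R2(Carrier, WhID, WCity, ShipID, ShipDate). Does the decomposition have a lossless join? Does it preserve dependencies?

Lossless test: (Carrier, ShipDate)⁺ = {Carrier, WhID, Qty, WCity, ProdID, ShipDate}, which contains all of one fragment — lossless.
Dependency preservation: the restricted closure of {Carrier, WhID, ShipID} across the fragments never reaches {ProdID}, so Carrier, WhID, ShipID → ProdID cannot be enforced without a join — not preserved.

lossless but not dependency-preserving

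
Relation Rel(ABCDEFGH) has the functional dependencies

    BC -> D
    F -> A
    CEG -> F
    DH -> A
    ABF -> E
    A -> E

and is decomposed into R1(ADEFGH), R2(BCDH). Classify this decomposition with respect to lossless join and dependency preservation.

lossy and not dependency-preserving

Lossless test: (DH)⁺ = {ADEH}, which is a superkey of neither fragment — lossy.
Dependency preservation: the restricted closure of {CEG} across the fragments never reaches {F}, so CEG → F cannot be enforced without a join — not preserved.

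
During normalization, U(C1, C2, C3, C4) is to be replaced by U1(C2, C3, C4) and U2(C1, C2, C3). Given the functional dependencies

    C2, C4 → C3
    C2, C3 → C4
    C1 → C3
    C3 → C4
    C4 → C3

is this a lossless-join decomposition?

Yes

Common attributes: U1 ∩ U2 = {C2, C3}.
Closure of {C2, C3}: C2, C3 → C4 applies, adding C4. So (C2, C3)⁺ = {C2, C3, C4}.
This closure contains every attribute of U1, so U1 ∩ U2 → U1. The join is lossless.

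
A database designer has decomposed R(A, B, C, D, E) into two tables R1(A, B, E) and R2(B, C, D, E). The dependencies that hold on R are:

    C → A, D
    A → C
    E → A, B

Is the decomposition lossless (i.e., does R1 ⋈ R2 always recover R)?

Yes

Common attributes: R1 ∩ R2 = {B, E}.
Closure of {B, E}: E → A, B applies, adding A; A → C applies, adding C; C → A, D applies, adding D. So (B, E)⁺ = {A, B, C, D, E}.
This closure contains every attribute of R1, so R1 ∩ R2 → R1. The join is lossless.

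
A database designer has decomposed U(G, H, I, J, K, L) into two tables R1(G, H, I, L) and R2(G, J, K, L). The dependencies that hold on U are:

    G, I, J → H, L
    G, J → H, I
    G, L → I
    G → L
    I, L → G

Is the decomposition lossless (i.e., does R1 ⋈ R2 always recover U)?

Common attributes: R1 ∩ R2 = {G, L}.
Closure of {G, L}: G, L → I applies, adding I. So (G, L)⁺ = {G, I, L}.
The closure contains neither all of R1 = {G, H, I, L} nor all of R2 = {G, J, K, L}, so the common attributes are not a superkey of either fragment. The join is lossy.

No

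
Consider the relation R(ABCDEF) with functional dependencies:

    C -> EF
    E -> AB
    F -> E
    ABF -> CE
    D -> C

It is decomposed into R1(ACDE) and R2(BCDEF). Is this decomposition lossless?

Yes

Common attributes: R1 ∩ R2 = {CDE}.
Closure of {CDE}: C → EF applies, adding F; E → AB applies, adding AB. So (CDE)⁺ = {ABCDEF}.
This closure contains every attribute of R1, so R1 ∩ R2 → R1. The join is lossless.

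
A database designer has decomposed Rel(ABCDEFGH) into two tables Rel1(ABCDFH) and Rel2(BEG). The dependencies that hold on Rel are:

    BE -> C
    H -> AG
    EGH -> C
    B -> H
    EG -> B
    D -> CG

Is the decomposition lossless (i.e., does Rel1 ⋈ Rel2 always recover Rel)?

Common attributes: Rel1 ∩ Rel2 = {B}.
Closure of {B}: B → H applies, adding H; H → AG applies, adding AG. So (B)⁺ = {ABGH}.
The closure contains neither all of Rel1 = {ABCDFH} nor all of Rel2 = {BEG}, so the common attributes are not a superkey of either fragment. The join is lossy.

No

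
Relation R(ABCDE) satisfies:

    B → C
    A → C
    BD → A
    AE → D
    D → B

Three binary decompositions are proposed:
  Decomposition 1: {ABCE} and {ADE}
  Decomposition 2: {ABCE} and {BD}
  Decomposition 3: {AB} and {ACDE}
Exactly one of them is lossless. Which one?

Decomposition 1: common = {AE}, closure = {ABCDE} → lossless.
Decomposition 2: common = {B}, closure = {BC} → lossy.
Decomposition 3: common = {A}, closure = {AC} → lossy.

Decomposition 1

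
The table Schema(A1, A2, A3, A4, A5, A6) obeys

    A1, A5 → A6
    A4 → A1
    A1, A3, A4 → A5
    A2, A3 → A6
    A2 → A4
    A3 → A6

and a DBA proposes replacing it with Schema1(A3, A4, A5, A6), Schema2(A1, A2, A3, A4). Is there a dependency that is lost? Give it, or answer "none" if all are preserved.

Check A1, A5 → A6: no single fragment contains all of {A1, A5, A6}, and the restricted closure of {A1, A5} across the fragments never reaches {A6}.
A4 → A1 is preserved.
A1, A3, A4 → A5 is preserved.
A2, A3 → A6 is preserved.
A2 → A4 is preserved.
A3 → A6 is preserved.

A1, A5 → A6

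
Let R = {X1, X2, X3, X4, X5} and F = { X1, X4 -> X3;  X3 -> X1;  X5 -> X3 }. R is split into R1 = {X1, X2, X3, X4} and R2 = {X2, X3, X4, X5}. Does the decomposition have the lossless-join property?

Yes

Common attributes: R1 ∩ R2 = {X2, X3, X4}.
Closure of {X2, X3, X4}: X3 → X1 applies, adding X1. So (X2, X3, X4)⁺ = {X1, X2, X3, X4}.
This closure contains every attribute of R1, so R1 ∩ R2 → R1. The join is lossless.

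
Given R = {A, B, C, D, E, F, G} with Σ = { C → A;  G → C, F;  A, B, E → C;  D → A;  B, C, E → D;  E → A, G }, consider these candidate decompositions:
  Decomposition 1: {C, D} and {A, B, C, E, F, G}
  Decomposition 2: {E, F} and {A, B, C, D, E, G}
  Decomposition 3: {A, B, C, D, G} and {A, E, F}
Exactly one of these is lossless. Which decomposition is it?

Decomposition 2

Decomposition 1: common = {C}, closure = {A, C} → lossy.
Decomposition 2: common = {E}, closure = {A, C, E, F, G} → lossless.
Decomposition 3: common = {A}, closure = {A} → lossy.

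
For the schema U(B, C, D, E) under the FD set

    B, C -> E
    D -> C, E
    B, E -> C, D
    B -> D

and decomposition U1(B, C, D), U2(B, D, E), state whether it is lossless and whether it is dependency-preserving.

lossless and dependency-preserving

Lossless test: (B, D)⁺ = {B, C, D, E}, which contains all of one fragment — lossless.
Dependency preservation: B, C → E; D → C, E; B, E → C, D are not contained in any single fragment, but the restricted closure of each left-hand side across the fragments still reaches the right-hand side; the remaining FDs each lie inside some fragment. All dependencies are preserved.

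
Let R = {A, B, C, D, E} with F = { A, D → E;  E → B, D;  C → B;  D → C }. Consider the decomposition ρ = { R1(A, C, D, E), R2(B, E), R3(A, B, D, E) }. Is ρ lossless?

Yes

Chase test. Columns are A, B, C, D, E; row i has aⱼ where attribute j ∈ Ri, else bᵢⱼ.
Initial tableau (one row per fragment):
  row 1: a1 b12 a3 a4 a5
  row 2: b21 a2 b23 b24 a5
  row 3: a1 a2 b33 a4 a5
Rows 1 and 2 agree on E; apply E→B, D and equate their B, D entries.
Rows 1 and 2 agree on D; apply D→C and equate their C entries.
Rows 1 and 3 agree on D; apply D→C and equate their C entries.
Row 1 is now all distinguished symbols — the join is lossless.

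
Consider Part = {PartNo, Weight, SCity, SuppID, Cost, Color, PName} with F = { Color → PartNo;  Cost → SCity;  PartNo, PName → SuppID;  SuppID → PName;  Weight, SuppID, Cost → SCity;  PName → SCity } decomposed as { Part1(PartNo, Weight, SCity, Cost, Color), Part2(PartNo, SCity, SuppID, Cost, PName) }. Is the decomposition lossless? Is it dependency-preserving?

Lossless test: (PartNo, SCity, Cost)⁺ = {PartNo, SCity, Cost}, which is a superkey of neither fragment — lossy.
Dependency preservation: Weight, SuppID, Cost → SCity is not contained in any single fragment, but the restricted closure of its left-hand side across the fragments still reaches the right-hand side; the remaining FDs each lie inside some fragment. All dependencies are preserved.

lossy but dependency-preserving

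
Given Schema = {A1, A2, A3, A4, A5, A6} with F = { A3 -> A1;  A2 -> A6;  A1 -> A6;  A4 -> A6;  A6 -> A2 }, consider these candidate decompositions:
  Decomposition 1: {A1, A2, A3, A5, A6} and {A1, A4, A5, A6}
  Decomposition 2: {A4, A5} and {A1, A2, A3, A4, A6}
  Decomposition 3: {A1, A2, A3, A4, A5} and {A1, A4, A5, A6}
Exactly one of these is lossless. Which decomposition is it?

Decomposition 1: common = {A1, A5, A6}, closure = {A1, A2, A5, A6} → lossy.
Decomposition 2: common = {A4}, closure = {A2, A4, A6} → lossy.
Decomposition 3: common = {A1, A4, A5}, closure = {A1, A2, A4, A5, A6} → lossless.

Decomposition 3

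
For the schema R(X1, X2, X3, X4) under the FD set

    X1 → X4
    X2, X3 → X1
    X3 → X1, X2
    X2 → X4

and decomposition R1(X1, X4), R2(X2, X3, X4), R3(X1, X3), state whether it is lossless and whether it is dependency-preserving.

Lossless test (chase): Rows 1 and 3 agree on X1; apply X1→X4 and equate their X4 entries. Rows 2 and 3 agree on X3; apply X3→X1, X2 and equate their X1, X2 entries. Row 2 is now all distinguished symbols — the join is lossless.
Dependency preservation: X2, X3 → X1; X3 → X1, X2 are not contained in any single fragment, but the restricted closure of each left-hand side across the fragments still reaches the right-hand side; the remaining FDs each lie inside some fragment. All dependencies are preserved.

lossless and dependency-preserving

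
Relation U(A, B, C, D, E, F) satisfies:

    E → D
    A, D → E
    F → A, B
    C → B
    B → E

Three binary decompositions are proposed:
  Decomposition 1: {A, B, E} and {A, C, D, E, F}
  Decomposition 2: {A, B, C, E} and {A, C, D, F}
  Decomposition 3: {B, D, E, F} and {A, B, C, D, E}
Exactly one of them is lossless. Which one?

Decomposition 2

Decomposition 1: common = {A, E}, closure = {A, D, E} → lossy.
Decomposition 2: common = {A, C}, closure = {A, B, C, D, E} → lossless.
Decomposition 3: common = {B, D, E}, closure = {B, D, E} → lossy.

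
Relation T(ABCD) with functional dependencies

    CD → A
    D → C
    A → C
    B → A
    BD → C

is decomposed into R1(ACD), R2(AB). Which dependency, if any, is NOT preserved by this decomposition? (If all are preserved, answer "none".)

CD → A lies within R1.
D → C lies within R1.
A → C lies within R1.
B → A lies within R2.
BD → C: restricted closure across fragments reaches C.
Every dependency is enforceable on the fragments, so the decomposition is dependency-preserving.

none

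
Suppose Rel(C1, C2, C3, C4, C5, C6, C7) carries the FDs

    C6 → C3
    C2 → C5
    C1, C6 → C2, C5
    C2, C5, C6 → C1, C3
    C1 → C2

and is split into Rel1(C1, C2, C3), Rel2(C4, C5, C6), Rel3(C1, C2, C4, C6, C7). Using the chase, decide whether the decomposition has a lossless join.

No

Chase test. Columns are C1, C2, C3, C4, C5, C6, C7; row i has aⱼ where attribute j ∈ Reli, else bᵢⱼ.
Initial tableau (one row per fragment):
  row 1: a1 a2 a3 b14 b15 b16 b17
  row 2: b21 b22 b23 a4 a5 a6 b27
  row 3: a1 a2 b33 a4 b35 a6 a7
Rows 2 and 3 agree on C6; apply C6→C3 and equate their C3 entries.
Rows 1 and 3 agree on C2; apply C2→C5 and equate their C5 entries.
No row becomes fully distinguished — the join is lossy.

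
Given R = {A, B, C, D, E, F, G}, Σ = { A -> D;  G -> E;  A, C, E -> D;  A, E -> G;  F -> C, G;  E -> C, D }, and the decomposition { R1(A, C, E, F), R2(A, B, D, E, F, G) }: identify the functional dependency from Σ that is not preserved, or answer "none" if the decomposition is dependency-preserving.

A → D lies within R2.
G → E lies within R2.
A, C, E → D: restricted closure across fragments reaches D.
A, E → G lies within R2.
F → C, G: restricted closure across fragments reaches C, G.
E → C, D: restricted closure across fragments reaches C, D.
Every dependency is enforceable on the fragments, so the decomposition is dependency-preserving.

none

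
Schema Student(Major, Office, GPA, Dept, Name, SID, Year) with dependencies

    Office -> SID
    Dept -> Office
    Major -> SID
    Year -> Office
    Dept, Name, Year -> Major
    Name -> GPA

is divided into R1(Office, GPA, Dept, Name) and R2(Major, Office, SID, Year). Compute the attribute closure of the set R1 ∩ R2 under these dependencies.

Office, SID

R1 ∩ R2 = {Office}.
Office → SID applies, adding SID
Closure: {Office, SID}.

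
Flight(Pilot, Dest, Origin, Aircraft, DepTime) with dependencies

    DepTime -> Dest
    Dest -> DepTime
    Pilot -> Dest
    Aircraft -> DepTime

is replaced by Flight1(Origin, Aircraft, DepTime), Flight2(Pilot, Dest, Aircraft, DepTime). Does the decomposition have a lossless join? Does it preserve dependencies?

lossy but dependency-preserving

Lossless test: (Aircraft, DepTime)⁺ = {Dest, Aircraft, DepTime}, which is a superkey of neither fragment — lossy.
Dependency preservation: every FD's attributes lie within a single fragment, so each can be enforced locally — preserved.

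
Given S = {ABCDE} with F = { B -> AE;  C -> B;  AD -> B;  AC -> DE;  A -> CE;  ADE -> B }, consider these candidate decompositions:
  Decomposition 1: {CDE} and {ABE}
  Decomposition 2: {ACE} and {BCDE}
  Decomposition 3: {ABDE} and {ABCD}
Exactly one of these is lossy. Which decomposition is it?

Decomposition 1

Decomposition 1: common = {E}, closure = {E} → lossy.
Decomposition 2: common = {CE}, closure = {ABCDE} → lossless.
Decomposition 3: common = {ABD}, closure = {ABCDE} → lossless.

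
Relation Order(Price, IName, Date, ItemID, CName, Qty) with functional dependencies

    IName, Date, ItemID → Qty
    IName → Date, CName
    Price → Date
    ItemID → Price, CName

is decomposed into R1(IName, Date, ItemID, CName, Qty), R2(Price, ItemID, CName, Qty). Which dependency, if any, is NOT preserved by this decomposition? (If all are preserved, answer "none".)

Check Price → Date: no single fragment contains all of {Price, Date}, and the restricted closure of {Price} across the fragments never reaches {Date}.
IName, Date, ItemID → Qty is preserved.
IName → Date, CName is preserved.
ItemID → Price, CName is preserved.

Price → Date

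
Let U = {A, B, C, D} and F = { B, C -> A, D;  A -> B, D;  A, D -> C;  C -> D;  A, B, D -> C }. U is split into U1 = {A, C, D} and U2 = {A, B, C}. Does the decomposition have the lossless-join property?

Yes

Common attributes: U1 ∩ U2 = {A, C}.
Closure of {A, C}: A → B, D applies, adding B, D. So (A, C)⁺ = {A, B, C, D}.
This closure contains every attribute of U1, so U1 ∩ U2 → U1. The join is lossless.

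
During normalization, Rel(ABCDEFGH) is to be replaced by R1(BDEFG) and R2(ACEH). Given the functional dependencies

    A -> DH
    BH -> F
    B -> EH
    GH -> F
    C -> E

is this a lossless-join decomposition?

No

Common attributes: R1 ∩ R2 = {E}.
No dependency enlarges {E}, so (E)⁺ = {E}.
The closure contains neither all of R1 = {BDEFG} nor all of R2 = {ACEH}, so the common attributes are not a superkey of either fragment. The join is lossy.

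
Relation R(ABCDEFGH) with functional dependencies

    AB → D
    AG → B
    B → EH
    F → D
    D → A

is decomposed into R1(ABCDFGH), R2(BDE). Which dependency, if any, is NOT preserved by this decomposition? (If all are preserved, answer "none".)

AB → D lies within R1.
AG → B lies within R1.
B → EH: restricted closure across fragments reaches EH.
F → D lies within R1.
D → A lies within R1.
Every dependency is enforceable on the fragments, so the decomposition is dependency-preserving.

none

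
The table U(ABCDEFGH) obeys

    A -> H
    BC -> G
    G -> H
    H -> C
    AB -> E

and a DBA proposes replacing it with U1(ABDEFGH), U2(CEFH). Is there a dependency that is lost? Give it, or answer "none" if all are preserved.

BC -> G

Check BC → G: no single fragment contains all of {BCG}, and the restricted closure of {BC} across the fragments never reaches {G}.
A → H is preserved.
G → H is preserved.
H → C is preserved.
AB → E is preserved.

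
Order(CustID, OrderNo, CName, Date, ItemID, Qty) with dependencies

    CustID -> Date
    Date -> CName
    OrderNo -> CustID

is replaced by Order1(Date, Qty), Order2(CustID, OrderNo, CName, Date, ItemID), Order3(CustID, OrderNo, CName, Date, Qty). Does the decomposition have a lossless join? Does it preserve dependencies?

lossy but dependency-preserving

Lossless test (chase): Rows 1 and 2 agree on Date; apply Date→CName and equate their CName entries. No row becomes fully distinguished — the join is lossy.
Dependency preservation: every FD's attributes lie within a single fragment, so each can be enforced locally — preserved.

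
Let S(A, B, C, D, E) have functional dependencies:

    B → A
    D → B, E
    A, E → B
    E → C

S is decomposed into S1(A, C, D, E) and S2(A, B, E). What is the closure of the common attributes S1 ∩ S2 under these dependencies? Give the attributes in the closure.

S1 ∩ S2 = {A, E}.
A, E → B applies, adding B
E → C applies, adding C
Closure: {A, B, C, E}.

A, B, C, E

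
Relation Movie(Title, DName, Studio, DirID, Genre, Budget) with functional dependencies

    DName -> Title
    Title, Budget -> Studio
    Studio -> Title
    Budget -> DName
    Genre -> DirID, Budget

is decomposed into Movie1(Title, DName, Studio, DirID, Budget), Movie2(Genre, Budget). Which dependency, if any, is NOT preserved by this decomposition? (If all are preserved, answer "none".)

Check Genre → DirID, Budget: no single fragment contains all of {DirID, Genre, Budget}, and the restricted closure of {Genre} across the fragments never reaches {DirID, Budget}.
DName → Title is preserved.
Title, Budget → Studio is preserved.
Studio → Title is preserved.
Budget → DName is preserved.

Genre -> DirID, Budget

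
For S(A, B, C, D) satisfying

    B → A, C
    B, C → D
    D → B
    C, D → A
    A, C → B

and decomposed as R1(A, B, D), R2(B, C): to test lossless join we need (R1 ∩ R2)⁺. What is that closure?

R1 ∩ R2 = {B}.
B → A, C applies, adding A, C
B, C → D applies, adding D
Closure: {A, B, C, D}.

A, B, C, D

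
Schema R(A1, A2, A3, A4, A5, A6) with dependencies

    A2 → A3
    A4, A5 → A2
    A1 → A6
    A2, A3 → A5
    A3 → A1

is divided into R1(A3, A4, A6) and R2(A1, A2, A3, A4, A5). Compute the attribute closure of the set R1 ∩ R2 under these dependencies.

R1 ∩ R2 = {A3, A4}.
A3 → A1 applies, adding A1
A1 → A6 applies, adding A6
Closure: {A1, A3, A4, A6}.

A1, A3, A4, A6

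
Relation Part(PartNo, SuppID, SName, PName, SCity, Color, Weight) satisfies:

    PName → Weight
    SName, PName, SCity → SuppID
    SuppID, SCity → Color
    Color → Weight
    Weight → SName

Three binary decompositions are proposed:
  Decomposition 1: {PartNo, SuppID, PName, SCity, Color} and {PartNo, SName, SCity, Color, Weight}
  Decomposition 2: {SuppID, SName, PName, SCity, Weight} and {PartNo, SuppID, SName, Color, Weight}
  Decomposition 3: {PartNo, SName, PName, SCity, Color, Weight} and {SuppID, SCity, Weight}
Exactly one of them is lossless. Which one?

Decomposition 1: common = {PartNo, SCity, Color}, closure = {PartNo, SName, SCity, Color, Weight} → lossless.
Decomposition 2: common = {SuppID, SName, Weight}, closure = {SuppID, SName, Weight} → lossy.
Decomposition 3: common = {SCity, Weight}, closure = {SName, SCity, Weight} → lossy.

Decomposition 1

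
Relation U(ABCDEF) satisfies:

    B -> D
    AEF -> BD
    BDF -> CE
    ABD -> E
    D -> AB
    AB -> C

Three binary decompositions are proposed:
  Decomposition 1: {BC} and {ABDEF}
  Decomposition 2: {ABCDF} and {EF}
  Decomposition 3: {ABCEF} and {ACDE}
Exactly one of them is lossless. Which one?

Decomposition 1: common = {B}, closure = {ABCDE} → lossless.
Decomposition 2: common = {F}, closure = {F} → lossy.
Decomposition 3: common = {ACE}, closure = {ACE} → lossy.

Decomposition 1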